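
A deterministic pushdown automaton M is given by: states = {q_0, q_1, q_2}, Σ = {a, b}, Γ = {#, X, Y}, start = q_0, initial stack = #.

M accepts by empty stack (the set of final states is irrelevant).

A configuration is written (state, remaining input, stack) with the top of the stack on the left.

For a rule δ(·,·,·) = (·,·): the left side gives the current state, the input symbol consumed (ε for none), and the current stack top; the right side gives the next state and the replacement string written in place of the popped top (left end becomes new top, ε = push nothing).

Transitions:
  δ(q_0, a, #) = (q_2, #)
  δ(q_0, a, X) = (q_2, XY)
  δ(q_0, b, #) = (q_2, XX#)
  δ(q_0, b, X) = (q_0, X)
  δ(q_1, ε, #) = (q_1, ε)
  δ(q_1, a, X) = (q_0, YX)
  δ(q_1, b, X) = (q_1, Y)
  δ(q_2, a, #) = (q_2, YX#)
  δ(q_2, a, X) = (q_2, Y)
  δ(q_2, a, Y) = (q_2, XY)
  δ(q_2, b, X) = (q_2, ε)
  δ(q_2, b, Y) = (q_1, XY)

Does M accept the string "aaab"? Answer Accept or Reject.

(q_0, aaab, #) ⊢ (q_2, aab, #) ⊢ (q_2, ab, YX#) ⊢ (q_2, b, XYX#) ⊢ (q_2, ε, YX#)
All input consumed; stack is YX#, not empty, and no further ε-move applies.

Reject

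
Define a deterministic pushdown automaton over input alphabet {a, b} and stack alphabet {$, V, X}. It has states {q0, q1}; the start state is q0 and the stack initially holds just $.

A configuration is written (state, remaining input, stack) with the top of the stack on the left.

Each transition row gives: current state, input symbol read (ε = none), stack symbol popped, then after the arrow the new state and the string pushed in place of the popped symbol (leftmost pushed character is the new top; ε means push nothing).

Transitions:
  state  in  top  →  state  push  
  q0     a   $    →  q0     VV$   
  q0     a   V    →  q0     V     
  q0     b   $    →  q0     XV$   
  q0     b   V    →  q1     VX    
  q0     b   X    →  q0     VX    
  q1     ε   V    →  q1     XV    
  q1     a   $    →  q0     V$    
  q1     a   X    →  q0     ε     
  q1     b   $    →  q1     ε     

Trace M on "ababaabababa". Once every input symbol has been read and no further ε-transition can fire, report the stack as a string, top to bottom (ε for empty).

(q0, ababaabababa, $)
  read a, top $: go to q0, push VV$ → (q0, babaabababa, VV$)
  read b, top V: go to q1, push VX → (q1, abaabababa, VXV$)
  ε-move, top V: go to q1, push XV → (q1, abaabababa, XVXV$)
  read a, top X: go to q0, push ε → (q0, baabababa, VXV$)
  read b, top V: go to q1, push VX → (q1, aabababa, VXXV$)
  ε-move, top V: go to q1, push XV → (q1, aabababa, XVXXV$)
  read a, top X: go to q0, push ε → (q0, abababa, VXXV$)
  read a, top V: go to q0, push V → (q0, bababa, VXXV$)
  read b, top V: go to q1, push VX → (q1, ababa, VXXXV$)
  ε-move, top V: go to q1, push XV → (q1, ababa, XVXXXV$)
  read a, top X: go to q0, push ε → (q0, baba, VXXXV$)
  read b, top V: go to q1, push VX → (q1, aba, VXXXXV$)
  ε-move, top V: go to q1, push XV → (q1, aba, XVXXXXV$)
  read a, top X: go to q0, push ε → (q0, ba, VXXXXV$)
  read b, top V: go to q1, push VX → (q1, a, VXXXXXV$)
  ε-move, top V: go to q1, push XV → (q1, a, XVXXXXXV$)
  read a, top X: go to q0, push ε → (q0, ε, VXXXXXV$)
All input consumed in state q0 with stack VXXXXXV$.

VXXXXXV$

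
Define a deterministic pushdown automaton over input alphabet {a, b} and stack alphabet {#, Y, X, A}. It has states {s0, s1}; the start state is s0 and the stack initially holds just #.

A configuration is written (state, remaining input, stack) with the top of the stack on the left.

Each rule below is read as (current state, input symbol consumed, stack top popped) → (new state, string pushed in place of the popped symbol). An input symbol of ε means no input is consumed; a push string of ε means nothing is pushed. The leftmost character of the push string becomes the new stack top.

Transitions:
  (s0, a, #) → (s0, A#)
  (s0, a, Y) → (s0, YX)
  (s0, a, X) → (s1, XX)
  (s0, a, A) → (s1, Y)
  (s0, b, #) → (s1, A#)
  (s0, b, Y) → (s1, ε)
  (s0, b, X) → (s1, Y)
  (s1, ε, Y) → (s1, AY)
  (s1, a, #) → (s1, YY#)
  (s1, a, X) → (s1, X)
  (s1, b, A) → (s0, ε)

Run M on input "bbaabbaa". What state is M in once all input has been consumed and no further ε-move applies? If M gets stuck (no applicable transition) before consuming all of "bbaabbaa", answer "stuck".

stuck

(s0, bbaabbaa, #)
  read b, top #: go to s1, push A# → (s1, baabbaa, A#)
  read b, top A: go to s0, push ε → (s0, aabbaa, #)
  read a, top #: go to s0, push A# → (s0, abbaa, A#)
  read a, top A: go to s1, push Y → (s1, bbaa, Y#)
  ε-move, top Y: go to s1, push AY → (s1, bbaa, AY#)
  read b, top A: go to s0, push ε → (s0, baa, Y#)
  read b, top Y: go to s1, push ε → (s1, aa, #)
  read a, top #: go to s1, push YY# → (s1, a, YY#)
  ε-move, top Y: go to s1, push AY → (s1, a, AYY#)
No transition for (s1, a, top A); M blocks with input a remaining.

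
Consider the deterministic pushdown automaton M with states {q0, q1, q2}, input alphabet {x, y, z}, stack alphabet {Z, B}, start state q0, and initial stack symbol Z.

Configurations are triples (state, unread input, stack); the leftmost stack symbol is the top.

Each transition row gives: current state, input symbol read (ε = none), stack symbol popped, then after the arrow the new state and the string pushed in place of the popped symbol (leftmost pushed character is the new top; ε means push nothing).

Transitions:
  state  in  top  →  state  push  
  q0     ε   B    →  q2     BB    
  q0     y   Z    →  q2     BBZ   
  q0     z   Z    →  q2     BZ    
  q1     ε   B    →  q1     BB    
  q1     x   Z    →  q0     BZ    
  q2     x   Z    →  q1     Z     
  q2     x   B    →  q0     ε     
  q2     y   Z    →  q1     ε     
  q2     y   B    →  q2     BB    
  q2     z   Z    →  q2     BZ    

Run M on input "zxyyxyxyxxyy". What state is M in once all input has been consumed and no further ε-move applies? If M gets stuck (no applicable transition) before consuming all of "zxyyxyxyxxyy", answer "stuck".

q2

(q0, zxyyxyxyxxyy, Z)
  read z, top Z: go to q2, push BZ → (q2, xyyxyxyxxyy, BZ)
  read x, top B: go to q0, push ε → (q0, yyxyxyxxyy, Z)
  read y, top Z: go to q2, push BBZ → (q2, yxyxyxxyy, BBZ)
  read y, top B: go to q2, push BB → (q2, xyxyxxyy, BBBZ)
  read x, top B: go to q0, push ε → (q0, yxyxxyy, BBZ)
  ε-move, top B: go to q2, push BB → (q2, yxyxxyy, BBBZ)
  read y, top B: go to q2, push BB → (q2, xyxxyy, BBBBZ)
  read x, top B: go to q0, push ε → (q0, yxxyy, BBBZ)
  ε-move, top B: go to q2, push BB → (q2, yxxyy, BBBBZ)
  read y, top B: go to q2, push BB → (q2, xxyy, BBBBBZ)
  read x, top B: go to q0, push ε → (q0, xyy, BBBBZ)
  ε-move, top B: go to q2, push BB → (q2, xyy, BBBBBZ)
  read x, top B: go to q0, push ε → (q0, yy, BBBBZ)
  ε-move, top B: go to q2, push BB → (q2, yy, BBBBBZ)
  read y, top B: go to q2, push BB → (q2, y, BBBBBBZ)
  read y, top B: go to q2, push BB → (q2, ε, BBBBBBBZ)
All input consumed; M is in state q2.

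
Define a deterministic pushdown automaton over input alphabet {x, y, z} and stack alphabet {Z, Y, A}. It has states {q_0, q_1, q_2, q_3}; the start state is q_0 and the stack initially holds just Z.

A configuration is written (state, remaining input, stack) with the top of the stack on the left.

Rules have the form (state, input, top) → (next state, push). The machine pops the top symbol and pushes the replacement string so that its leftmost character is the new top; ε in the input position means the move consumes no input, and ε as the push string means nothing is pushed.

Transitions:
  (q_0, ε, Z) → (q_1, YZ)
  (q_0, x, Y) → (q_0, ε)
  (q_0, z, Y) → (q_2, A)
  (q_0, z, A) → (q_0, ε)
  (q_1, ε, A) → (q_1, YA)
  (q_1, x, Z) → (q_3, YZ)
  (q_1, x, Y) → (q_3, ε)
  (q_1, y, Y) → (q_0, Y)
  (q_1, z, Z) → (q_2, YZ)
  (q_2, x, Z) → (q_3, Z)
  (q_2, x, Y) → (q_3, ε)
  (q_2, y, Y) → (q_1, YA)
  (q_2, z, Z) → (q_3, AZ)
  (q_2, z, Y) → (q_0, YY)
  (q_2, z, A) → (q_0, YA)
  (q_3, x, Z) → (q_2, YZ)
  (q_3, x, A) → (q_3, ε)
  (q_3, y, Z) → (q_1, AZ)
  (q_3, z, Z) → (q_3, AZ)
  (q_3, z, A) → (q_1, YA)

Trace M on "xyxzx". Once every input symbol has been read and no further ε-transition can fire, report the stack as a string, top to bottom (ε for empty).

AZ

(q_0, xyxzx, Z) ⊢ (q_1, xyxzx, YZ) ⊢ (q_3, yxzx, Z) ⊢ (q_1, xzx, AZ) ⊢ (q_1, xzx, YAZ) ⊢ (q_3, zx, AZ) ⊢ (q_1, x, YAZ) ⊢ (q_3, ε, AZ)
All input consumed in state q_3 with stack AZ.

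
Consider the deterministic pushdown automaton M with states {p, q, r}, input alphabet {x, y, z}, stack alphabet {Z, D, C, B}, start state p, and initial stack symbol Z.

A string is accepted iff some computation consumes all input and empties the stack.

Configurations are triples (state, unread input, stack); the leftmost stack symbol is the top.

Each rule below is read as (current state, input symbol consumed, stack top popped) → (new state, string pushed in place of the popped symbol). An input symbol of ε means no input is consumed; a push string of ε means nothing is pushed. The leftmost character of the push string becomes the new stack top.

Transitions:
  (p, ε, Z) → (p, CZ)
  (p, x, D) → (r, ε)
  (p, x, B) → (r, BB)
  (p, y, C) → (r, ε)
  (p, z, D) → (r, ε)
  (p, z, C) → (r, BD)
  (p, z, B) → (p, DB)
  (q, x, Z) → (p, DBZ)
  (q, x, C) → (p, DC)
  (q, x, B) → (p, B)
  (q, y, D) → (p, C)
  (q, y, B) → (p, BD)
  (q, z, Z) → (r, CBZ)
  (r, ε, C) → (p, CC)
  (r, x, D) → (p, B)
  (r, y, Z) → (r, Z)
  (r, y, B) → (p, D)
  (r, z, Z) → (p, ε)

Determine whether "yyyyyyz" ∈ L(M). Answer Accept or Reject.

(p, yyyyyyz, Z)
  ε-move, top Z: go to p, push CZ → (p, yyyyyyz, CZ)
  read y, top C: go to r, push ε → (r, yyyyyz, Z)
  read y, top Z: go to r, push Z → (r, yyyyz, Z)
  read y, top Z: go to r, push Z → (r, yyyz, Z)
  read y, top Z: go to r, push Z → (r, yyz, Z)
  read y, top Z: go to r, push Z → (r, yz, Z)
  read y, top Z: go to r, push Z → (r, z, Z)
  read z, top Z: go to p, push ε → (p, ε, ε)
All input consumed and the stack is empty.

Accept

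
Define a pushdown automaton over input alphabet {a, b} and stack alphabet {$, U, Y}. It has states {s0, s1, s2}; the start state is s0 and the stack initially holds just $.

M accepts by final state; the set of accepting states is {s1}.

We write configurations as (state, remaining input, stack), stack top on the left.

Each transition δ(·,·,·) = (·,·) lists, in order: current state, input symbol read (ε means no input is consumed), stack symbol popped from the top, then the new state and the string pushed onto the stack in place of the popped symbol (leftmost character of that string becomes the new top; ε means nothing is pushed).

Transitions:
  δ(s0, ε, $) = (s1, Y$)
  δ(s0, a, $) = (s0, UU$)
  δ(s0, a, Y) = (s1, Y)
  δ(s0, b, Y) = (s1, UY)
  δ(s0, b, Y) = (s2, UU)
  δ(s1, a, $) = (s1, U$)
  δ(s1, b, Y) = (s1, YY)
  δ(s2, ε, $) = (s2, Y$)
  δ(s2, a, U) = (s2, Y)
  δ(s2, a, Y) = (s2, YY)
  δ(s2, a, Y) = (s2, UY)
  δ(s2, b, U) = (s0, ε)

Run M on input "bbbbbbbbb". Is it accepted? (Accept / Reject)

Accept

One accepting computation: (s0, bbbbbbbbb, $) ⊢ (s1, bbbbbbbbb, Y$) ⊢ (s1, bbbbbbbb, YY$) ⊢ (s1, bbbbbbb, YYY$) ⊢ (s1, bbbbbb, YYYY$) ⊢ (s1, bbbbb, YYYYY$) ⊢ (s1, bbbb, YYYYYY$) ⊢ (s1, bbb, YYYYYYY$) ⊢ (s1, bb, YYYYYYYY$) ⊢ (s1, b, YYYYYYYYY$) ⊢ (s1, ε, YYYYYYYYYY$)
All input consumed and state s1 ∈ F.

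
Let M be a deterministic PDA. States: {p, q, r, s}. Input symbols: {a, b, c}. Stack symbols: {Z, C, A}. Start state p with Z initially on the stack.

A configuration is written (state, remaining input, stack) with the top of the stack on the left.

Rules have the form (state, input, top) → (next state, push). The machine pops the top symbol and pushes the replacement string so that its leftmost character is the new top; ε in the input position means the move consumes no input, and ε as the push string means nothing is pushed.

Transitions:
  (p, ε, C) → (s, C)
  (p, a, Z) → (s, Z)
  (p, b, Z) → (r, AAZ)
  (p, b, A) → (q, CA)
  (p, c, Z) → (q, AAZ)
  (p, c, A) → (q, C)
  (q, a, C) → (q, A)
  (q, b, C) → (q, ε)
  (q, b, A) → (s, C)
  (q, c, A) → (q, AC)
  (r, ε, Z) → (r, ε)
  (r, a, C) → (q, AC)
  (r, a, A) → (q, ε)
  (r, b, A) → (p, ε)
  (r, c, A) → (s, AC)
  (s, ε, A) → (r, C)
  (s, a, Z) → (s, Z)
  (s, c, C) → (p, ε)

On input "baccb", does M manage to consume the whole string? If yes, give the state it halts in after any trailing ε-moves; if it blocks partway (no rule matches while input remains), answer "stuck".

s

(p, baccb, Z)
  read b, top Z: go to r, push AAZ → (r, accb, AAZ)
  read a, top A: go to q, push ε → (q, ccb, AZ)
  read c, top A: go to q, push AC → (q, cb, ACZ)
  read c, top A: go to q, push AC → (q, b, ACCZ)
  read b, top A: go to s, push C → (s, ε, CCCZ)
All input consumed; M is in state s.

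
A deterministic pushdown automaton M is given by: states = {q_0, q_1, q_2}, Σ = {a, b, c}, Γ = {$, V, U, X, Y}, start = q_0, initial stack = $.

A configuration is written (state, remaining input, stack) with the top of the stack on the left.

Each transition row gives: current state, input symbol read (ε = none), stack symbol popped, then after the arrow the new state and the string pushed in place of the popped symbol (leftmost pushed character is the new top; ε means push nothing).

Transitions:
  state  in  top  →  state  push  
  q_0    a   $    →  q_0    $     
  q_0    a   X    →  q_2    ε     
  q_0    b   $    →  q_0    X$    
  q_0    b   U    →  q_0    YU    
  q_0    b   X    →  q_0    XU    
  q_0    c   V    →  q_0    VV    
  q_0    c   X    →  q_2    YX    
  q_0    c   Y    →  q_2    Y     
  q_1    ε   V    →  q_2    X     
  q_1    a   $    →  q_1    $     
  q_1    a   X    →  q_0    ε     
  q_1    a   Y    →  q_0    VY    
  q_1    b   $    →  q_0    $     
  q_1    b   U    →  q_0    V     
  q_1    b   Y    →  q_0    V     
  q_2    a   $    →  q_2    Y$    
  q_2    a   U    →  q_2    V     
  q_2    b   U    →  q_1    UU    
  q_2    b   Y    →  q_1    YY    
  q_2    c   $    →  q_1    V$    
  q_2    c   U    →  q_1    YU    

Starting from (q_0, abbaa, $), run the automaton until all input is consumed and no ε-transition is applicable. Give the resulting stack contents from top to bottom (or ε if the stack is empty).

V$

(q_0, abbaa, $)
  read a, top $: go to q_0, push $ → (q_0, bbaa, $)
  read b, top $: go to q_0, push X$ → (q_0, baa, X$)
  read b, top X: go to q_0, push XU → (q_0, aa, XU$)
  read a, top X: go to q_2, push ε → (q_2, a, U$)
  read a, top U: go to q_2, push V → (q_2, ε, V$)
All input consumed in state q_2 with stack V$.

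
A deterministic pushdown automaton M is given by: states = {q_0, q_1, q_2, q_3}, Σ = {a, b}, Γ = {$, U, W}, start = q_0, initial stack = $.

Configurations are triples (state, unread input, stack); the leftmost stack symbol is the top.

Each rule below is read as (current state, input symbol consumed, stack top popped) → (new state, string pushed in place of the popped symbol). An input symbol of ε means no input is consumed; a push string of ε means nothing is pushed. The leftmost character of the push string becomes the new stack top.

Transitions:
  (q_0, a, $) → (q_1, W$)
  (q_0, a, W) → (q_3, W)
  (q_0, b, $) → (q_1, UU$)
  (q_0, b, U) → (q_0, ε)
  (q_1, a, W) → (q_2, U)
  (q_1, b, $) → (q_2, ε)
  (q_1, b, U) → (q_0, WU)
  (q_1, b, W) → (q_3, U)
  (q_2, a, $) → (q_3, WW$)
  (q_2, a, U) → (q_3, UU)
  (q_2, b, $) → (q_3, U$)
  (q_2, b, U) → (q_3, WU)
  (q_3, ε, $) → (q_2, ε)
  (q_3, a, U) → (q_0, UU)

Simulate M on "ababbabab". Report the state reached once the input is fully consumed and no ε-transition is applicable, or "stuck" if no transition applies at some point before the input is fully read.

(q_0, ababbabab, $)
  read a, top $: go to q_1, push W$ → (q_1, babbabab, W$)
  read b, top W: go to q_3, push U → (q_3, abbabab, U$)
  read a, top U: go to q_0, push UU → (q_0, bbabab, UU$)
  read b, top U: go to q_0, push ε → (q_0, babab, U$)
  read b, top U: go to q_0, push ε → (q_0, abab, $)
  read a, top $: go to q_1, push W$ → (q_1, bab, W$)
  read b, top W: go to q_3, push U → (q_3, ab, U$)
  read a, top U: go to q_0, push UU → (q_0, b, UU$)
  read b, top U: go to q_0, push ε → (q_0, ε, U$)
All input consumed; M is in state q_0.

q_0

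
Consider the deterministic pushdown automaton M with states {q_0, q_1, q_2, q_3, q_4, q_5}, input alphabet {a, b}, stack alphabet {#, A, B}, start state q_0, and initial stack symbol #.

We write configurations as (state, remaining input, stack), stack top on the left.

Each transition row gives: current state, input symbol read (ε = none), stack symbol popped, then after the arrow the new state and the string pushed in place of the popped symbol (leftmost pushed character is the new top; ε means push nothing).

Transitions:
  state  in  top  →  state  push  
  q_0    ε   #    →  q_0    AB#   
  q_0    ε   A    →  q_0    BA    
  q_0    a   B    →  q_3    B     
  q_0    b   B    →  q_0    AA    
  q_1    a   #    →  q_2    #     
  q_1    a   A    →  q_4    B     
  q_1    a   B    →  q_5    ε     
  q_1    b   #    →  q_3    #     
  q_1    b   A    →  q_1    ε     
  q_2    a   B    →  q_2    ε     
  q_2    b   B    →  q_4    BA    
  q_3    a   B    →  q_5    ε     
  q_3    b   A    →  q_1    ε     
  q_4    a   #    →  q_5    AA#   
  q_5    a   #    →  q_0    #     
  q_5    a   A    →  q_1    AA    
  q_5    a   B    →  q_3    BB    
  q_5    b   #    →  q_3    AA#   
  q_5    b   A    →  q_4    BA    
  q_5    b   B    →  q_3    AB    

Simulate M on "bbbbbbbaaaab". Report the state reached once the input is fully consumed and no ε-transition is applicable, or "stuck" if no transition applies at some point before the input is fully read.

(q_0, bbbbbbbaaaab, #) ⊢ (q_0, bbbbbbbaaaab, AB#) ⊢ (q_0, bbbbbbbaaaab, BAB#) ⊢ (q_0, bbbbbbaaaab, AAAB#) ⊢ (q_0, bbbbbbaaaab, BAAAB#) ⊢ (q_0, bbbbbaaaab, AAAAAB#) ⊢ (q_0, bbbbbaaaab, BAAAAAB#) ⊢ (q_0, bbbbaaaab, AAAAAAAB#) ⊢ (q_0, bbbbaaaab, BAAAAAAAB#) ⊢ (q_0, bbbaaaab, AAAAAAAAAB#) ⊢ (q_0, bbbaaaab, BAAAAAAAAAB#) ⊢ (q_0, bbaaaab, AAAAAAAAAAAB#) ⊢ (q_0, bbaaaab, BAAAAAAAAAAAB#) ⊢ (q_0, baaaab, AAAAAAAAAAAAAB#) ⊢ (q_0, baaaab, BAAAAAAAAAAAAAB#) ⊢ (q_0, aaaab, AAAAAAAAAAAAAAAB#) ⊢ (q_0, aaaab, BAAAAAAAAAAAAAAAB#) ⊢ (q_3, aaab, BAAAAAAAAAAAAAAAB#) ⊢ (q_5, aab, AAAAAAAAAAAAAAAB#) ⊢ (q_1, ab, AAAAAAAAAAAAAAAAB#) ⊢ (q_4, b, BAAAAAAAAAAAAAAAB#)
No transition for (q_4, b, top B); M blocks with input b remaining.

stuck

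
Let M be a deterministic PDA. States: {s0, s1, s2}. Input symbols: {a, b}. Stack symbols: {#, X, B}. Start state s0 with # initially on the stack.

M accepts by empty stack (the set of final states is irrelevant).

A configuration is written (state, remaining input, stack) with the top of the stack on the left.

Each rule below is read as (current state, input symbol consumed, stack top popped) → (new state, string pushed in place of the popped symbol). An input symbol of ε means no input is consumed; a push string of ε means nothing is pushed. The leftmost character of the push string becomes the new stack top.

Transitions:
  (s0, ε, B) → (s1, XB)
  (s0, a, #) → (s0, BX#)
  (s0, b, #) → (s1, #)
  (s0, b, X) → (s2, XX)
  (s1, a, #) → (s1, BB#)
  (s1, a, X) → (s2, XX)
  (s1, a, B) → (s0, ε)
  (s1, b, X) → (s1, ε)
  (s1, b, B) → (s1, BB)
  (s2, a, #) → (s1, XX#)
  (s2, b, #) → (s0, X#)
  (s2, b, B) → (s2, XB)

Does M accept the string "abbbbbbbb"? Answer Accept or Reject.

(s0, abbbbbbbb, #) ⊢ (s0, bbbbbbbb, BX#) ⊢ (s1, bbbbbbbb, XBX#) ⊢ (s1, bbbbbbb, BX#) ⊢ (s1, bbbbbb, BBX#) ⊢ (s1, bbbbb, BBBX#) ⊢ (s1, bbbb, BBBBX#) ⊢ (s1, bbb, BBBBBX#) ⊢ (s1, bb, BBBBBBX#) ⊢ (s1, b, BBBBBBBX#) ⊢ (s1, ε, BBBBBBBBX#)
All input consumed; stack is BBBBBBBBX#, not empty, and no further ε-move applies.

Reject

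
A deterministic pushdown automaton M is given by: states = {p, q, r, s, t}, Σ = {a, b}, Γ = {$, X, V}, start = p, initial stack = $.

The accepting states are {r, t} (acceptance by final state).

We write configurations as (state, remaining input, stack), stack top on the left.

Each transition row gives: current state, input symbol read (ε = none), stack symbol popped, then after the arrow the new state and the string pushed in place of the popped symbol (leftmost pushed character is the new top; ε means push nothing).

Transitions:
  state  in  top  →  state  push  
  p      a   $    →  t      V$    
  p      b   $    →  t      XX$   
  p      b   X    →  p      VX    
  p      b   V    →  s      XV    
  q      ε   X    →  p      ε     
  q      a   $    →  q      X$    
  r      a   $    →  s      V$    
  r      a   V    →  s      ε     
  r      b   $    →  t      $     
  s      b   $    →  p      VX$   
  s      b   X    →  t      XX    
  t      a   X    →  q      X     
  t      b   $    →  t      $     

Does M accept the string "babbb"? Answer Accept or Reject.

Accept

(p, babbb, $)
  read b, top $: go to t, push XX$ → (t, abbb, XX$)
  read a, top X: go to q, push X → (q, bbb, XX$)
  ε-move, top X: go to p, push ε → (p, bbb, X$)
  read b, top X: go to p, push VX → (p, bb, VX$)
  read b, top V: go to s, push XV → (s, b, XVX$)
  read b, top X: go to t, push XX → (t, ε, XXVX$)
All input consumed; state t ∈ F.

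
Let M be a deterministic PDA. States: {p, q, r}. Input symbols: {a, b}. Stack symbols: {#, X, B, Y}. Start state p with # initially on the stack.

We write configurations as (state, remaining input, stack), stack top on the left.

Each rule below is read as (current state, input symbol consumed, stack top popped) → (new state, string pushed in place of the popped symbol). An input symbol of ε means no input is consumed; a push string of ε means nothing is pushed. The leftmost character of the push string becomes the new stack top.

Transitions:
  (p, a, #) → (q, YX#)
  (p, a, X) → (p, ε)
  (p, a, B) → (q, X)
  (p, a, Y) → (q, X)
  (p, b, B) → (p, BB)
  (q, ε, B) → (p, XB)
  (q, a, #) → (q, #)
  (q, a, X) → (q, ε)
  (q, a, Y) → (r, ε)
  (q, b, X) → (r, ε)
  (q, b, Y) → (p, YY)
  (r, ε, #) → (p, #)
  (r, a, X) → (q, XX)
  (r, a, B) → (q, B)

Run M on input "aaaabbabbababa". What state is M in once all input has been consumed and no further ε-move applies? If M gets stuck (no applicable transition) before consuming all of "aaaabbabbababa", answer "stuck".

stuck

(p, aaaabbabbababa, #)
  read a, top #: go to q, push YX# → (q, aaabbabbababa, YX#)
  read a, top Y: go to r, push ε → (r, aabbabbababa, X#)
  read a, top X: go to q, push XX → (q, abbabbababa, XX#)
  read a, top X: go to q, push ε → (q, bbabbababa, X#)
  read b, top X: go to r, push ε → (r, babbababa, #)
  ε-move, top #: go to p, push # → (p, babbababa, #)
No transition for (p, b, top #); M blocks with input babbababa remaining.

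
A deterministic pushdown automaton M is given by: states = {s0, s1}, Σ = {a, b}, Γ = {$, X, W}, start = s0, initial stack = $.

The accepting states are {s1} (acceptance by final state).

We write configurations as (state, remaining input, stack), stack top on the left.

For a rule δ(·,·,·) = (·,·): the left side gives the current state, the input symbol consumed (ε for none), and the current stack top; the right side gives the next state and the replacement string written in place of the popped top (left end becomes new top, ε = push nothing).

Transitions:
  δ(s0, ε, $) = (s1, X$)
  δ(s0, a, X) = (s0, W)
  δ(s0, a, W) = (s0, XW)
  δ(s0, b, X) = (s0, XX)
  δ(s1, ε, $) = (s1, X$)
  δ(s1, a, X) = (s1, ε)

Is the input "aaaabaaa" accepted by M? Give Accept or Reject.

(s0, aaaabaaa, $) ⊢ (s1, aaaabaaa, X$) ⊢ (s1, aaabaaa, $) ⊢ (s1, aaabaaa, X$) ⊢ (s1, aabaaa, $) ⊢ (s1, aabaaa, X$) ⊢ (s1, abaaa, $) ⊢ (s1, abaaa, X$) ⊢ (s1, baaa, $) ⊢ (s1, baaa, X$)
No transition applies at (s1, baaa, X$); input not fully consumed.

Reject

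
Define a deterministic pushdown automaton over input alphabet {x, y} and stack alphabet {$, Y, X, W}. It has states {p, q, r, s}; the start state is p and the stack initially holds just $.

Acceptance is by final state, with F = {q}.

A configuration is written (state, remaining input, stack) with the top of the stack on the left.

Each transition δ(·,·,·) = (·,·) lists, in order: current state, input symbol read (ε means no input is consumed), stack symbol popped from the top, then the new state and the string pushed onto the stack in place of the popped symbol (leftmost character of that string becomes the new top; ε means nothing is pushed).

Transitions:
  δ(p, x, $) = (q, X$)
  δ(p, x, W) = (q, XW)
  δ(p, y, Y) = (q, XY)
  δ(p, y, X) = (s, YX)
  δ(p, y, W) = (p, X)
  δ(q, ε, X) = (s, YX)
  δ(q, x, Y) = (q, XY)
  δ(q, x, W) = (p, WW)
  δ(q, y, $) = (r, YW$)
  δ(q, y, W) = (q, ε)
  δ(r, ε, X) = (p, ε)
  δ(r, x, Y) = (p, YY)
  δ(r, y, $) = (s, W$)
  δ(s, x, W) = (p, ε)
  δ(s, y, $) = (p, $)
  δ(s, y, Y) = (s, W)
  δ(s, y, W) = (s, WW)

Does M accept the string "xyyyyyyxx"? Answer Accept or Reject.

(p, xyyyyyyxx, $)
  read x, top $: go to q, push X$ → (q, yyyyyyxx, X$)
  ε-move, top X: go to s, push YX → (s, yyyyyyxx, YX$)
  read y, top Y: go to s, push W → (s, yyyyyxx, WX$)
  read y, top W: go to s, push WW → (s, yyyyxx, WWX$)
  read y, top W: go to s, push WW → (s, yyyxx, WWWX$)
  read y, top W: go to s, push WW → (s, yyxx, WWWWX$)
  read y, top W: go to s, push WW → (s, yxx, WWWWWX$)
  read y, top W: go to s, push WW → (s, xx, WWWWWWX$)
  read x, top W: go to p, push ε → (p, x, WWWWWX$)
  read x, top W: go to q, push XW → (q, ε, XWWWWWX$)
All input consumed; state q ∈ F.

Accept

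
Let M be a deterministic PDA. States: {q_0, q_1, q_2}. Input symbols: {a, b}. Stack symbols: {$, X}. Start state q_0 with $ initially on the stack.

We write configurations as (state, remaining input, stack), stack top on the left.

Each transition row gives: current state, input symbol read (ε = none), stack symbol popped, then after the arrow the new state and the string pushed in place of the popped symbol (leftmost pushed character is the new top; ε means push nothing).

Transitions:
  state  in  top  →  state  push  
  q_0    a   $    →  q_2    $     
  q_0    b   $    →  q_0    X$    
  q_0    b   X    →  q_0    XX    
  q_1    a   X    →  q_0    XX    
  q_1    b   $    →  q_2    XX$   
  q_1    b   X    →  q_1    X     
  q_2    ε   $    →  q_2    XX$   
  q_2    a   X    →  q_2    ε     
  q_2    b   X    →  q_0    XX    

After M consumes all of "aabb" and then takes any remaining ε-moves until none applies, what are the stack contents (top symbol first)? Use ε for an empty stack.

XXX$

(q_0, aabb, $)
  read a, top $: go to q_2, push $ → (q_2, abb, $)
  ε-move, top $: go to q_2, push XX$ → (q_2, abb, XX$)
  read a, top X: go to q_2, push ε → (q_2, bb, X$)
  read b, top X: go to q_0, push XX → (q_0, b, XX$)
  read b, top X: go to q_0, push XX → (q_0, ε, XXX$)
All input consumed in state q_0 with stack XXX$.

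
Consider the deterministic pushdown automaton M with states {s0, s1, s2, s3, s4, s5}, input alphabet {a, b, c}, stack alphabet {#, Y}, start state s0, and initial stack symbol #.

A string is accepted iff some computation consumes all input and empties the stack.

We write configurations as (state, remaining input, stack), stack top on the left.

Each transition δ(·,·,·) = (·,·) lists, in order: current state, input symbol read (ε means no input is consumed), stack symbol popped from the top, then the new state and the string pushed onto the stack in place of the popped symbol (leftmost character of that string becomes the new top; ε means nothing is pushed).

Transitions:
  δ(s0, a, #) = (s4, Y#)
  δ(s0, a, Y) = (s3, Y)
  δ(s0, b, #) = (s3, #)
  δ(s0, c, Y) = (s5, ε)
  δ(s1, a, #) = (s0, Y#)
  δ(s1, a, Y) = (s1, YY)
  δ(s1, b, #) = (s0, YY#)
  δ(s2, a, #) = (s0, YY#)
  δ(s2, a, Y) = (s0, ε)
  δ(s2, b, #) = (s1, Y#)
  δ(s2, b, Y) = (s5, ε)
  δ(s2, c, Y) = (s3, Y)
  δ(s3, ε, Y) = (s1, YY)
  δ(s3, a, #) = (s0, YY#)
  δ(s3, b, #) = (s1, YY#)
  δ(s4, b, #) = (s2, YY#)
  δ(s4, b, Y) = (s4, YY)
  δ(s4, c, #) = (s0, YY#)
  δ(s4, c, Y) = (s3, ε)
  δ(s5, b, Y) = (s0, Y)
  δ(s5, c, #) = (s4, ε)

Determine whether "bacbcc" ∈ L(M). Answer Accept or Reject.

(s0, bacbcc, #) ⊢ (s3, acbcc, #) ⊢ (s0, cbcc, YY#) ⊢ (s5, bcc, Y#) ⊢ (s0, cc, Y#) ⊢ (s5, c, #) ⊢ (s4, ε, ε)
All input consumed and the stack is empty.

Accept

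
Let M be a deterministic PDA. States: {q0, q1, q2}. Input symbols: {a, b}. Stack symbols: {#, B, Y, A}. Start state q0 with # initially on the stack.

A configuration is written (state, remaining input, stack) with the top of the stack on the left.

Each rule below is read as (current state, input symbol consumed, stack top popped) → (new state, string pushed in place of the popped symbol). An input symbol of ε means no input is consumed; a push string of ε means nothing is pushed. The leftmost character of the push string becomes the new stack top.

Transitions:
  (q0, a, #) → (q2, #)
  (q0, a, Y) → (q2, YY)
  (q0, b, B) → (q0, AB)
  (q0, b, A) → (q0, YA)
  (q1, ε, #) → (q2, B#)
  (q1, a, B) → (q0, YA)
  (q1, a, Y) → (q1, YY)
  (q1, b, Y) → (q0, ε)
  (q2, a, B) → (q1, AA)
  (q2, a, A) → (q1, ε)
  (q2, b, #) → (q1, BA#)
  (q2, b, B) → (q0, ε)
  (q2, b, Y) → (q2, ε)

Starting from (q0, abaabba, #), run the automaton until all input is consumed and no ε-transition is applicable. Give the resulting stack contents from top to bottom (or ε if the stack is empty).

A#

(q0, abaabba, #)
  read a, top #: go to q2, push # → (q2, baabba, #)
  read b, top #: go to q1, push BA# → (q1, aabba, BA#)
  read a, top B: go to q0, push YA → (q0, abba, YAA#)
  read a, top Y: go to q2, push YY → (q2, bba, YYAA#)
  read b, top Y: go to q2, push ε → (q2, ba, YAA#)
  read b, top Y: go to q2, push ε → (q2, a, AA#)
  read a, top A: go to q1, push ε → (q1, ε, A#)
All input consumed in state q1 with stack A#.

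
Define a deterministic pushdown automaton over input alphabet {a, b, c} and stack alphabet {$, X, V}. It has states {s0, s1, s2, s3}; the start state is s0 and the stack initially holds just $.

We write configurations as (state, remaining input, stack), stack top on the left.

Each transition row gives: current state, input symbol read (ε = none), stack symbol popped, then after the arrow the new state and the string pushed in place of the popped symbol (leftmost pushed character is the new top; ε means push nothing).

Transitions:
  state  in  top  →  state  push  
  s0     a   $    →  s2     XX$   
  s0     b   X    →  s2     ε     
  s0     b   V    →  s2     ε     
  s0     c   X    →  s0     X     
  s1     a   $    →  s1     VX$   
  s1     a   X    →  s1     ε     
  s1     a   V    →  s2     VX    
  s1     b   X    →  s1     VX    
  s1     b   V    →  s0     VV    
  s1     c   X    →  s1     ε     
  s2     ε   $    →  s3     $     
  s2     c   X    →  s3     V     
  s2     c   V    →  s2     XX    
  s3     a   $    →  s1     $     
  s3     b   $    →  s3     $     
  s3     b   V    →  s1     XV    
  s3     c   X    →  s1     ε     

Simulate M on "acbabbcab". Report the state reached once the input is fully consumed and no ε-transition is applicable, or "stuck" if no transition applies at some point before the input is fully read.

(s0, acbabbcab, $)
  read a, top $: go to s2, push XX$ → (s2, cbabbcab, XX$)
  read c, top X: go to s3, push V → (s3, babbcab, VX$)
  read b, top V: go to s1, push XV → (s1, abbcab, XVX$)
  read a, top X: go to s1, push ε → (s1, bbcab, VX$)
  read b, top V: go to s0, push VV → (s0, bcab, VVX$)
  read b, top V: go to s2, push ε → (s2, cab, VX$)
  read c, top V: go to s2, push XX → (s2, ab, XXX$)
No transition for (s2, a, top X); M blocks with input ab remaining.

stuck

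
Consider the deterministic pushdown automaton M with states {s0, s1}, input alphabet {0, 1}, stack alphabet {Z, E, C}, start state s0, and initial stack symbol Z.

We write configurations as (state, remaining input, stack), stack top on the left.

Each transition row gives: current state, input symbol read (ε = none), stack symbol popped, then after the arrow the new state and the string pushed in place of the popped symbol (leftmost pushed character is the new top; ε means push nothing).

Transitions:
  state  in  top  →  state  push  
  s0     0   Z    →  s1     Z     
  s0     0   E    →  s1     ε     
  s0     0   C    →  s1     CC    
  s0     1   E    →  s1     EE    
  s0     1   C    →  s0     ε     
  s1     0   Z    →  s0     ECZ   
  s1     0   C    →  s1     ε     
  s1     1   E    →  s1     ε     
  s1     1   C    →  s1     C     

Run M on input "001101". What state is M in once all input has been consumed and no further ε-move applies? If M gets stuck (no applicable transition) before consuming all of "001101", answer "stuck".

(s0, 001101, Z)
  read 0, top Z: go to s1, push Z → (s1, 01101, Z)
  read 0, top Z: go to s0, push ECZ → (s0, 1101, ECZ)
  read 1, top E: go to s1, push EE → (s1, 101, EECZ)
  read 1, top E: go to s1, push ε → (s1, 01, ECZ)
No transition for (s1, 0, top E); M blocks with input 01 remaining.

stuck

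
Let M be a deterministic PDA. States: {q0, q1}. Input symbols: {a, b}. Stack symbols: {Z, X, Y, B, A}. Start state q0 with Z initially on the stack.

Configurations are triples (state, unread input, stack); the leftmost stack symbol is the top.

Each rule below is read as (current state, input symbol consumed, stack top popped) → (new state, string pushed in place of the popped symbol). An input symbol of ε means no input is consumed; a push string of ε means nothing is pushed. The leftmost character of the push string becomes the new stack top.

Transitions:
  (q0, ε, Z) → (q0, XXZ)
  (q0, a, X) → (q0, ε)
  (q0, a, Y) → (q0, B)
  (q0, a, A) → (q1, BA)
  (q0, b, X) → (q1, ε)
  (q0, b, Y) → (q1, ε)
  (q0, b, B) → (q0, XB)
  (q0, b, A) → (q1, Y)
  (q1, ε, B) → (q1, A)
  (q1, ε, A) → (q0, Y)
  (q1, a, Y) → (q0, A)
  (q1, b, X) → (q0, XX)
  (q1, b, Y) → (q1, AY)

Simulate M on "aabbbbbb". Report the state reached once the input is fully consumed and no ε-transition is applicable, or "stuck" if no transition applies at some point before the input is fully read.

(q0, aabbbbbb, Z)
  ε-move, top Z: go to q0, push XXZ → (q0, aabbbbbb, XXZ)
  read a, top X: go to q0, push ε → (q0, abbbbbb, XZ)
  read a, top X: go to q0, push ε → (q0, bbbbbb, Z)
  ε-move, top Z: go to q0, push XXZ → (q0, bbbbbb, XXZ)
  read b, top X: go to q1, push ε → (q1, bbbbb, XZ)
  read b, top X: go to q0, push XX → (q0, bbbb, XXZ)
  read b, top X: go to q1, push ε → (q1, bbb, XZ)
  read b, top X: go to q0, push XX → (q0, bb, XXZ)
  read b, top X: go to q1, push ε → (q1, b, XZ)
  read b, top X: go to q0, push XX → (q0, ε, XXZ)
All input consumed; M is in state q0.

q0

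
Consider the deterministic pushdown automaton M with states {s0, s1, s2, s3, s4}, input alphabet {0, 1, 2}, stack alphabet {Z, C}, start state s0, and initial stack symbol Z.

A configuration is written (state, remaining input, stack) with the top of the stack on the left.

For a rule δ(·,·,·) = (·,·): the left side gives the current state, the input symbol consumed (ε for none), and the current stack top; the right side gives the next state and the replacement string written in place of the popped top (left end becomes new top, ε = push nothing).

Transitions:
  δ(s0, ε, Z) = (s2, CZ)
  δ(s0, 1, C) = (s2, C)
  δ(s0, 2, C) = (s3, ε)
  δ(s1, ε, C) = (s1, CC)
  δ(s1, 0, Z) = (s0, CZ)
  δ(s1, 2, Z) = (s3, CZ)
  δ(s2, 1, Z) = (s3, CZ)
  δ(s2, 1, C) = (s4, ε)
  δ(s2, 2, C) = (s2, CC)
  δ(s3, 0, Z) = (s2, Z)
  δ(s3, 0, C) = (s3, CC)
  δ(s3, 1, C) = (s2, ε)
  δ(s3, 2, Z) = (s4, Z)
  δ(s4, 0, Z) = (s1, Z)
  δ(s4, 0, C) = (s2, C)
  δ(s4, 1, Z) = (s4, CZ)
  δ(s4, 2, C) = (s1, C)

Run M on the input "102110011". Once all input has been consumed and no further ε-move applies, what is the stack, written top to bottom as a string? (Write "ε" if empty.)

CZ

(s0, 102110011, Z)
  ε-move, top Z: go to s2, push CZ → (s2, 102110011, CZ)
  read 1, top C: go to s4, push ε → (s4, 02110011, Z)
  read 0, top Z: go to s1, push Z → (s1, 2110011, Z)
  read 2, top Z: go to s3, push CZ → (s3, 110011, CZ)
  read 1, top C: go to s2, push ε → (s2, 10011, Z)
  read 1, top Z: go to s3, push CZ → (s3, 0011, CZ)
  read 0, top C: go to s3, push CC → (s3, 011, CCZ)
  read 0, top C: go to s3, push CC → (s3, 11, CCCZ)
  read 1, top C: go to s2, push ε → (s2, 1, CCZ)
  read 1, top C: go to s4, push ε → (s4, ε, CZ)
All input consumed in state s4 with stack CZ.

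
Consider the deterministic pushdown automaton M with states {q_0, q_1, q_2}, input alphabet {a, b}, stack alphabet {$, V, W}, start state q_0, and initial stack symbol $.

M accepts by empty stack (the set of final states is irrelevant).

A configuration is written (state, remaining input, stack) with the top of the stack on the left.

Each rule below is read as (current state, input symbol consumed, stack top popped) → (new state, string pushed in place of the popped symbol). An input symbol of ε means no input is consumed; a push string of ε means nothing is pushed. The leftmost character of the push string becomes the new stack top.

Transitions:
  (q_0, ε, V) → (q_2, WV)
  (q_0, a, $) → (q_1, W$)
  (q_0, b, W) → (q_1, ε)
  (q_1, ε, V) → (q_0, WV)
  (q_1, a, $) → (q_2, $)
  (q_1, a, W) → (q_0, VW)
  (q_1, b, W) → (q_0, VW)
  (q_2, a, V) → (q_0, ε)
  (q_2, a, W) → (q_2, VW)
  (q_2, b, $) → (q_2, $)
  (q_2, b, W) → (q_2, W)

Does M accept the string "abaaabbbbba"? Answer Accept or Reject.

Reject

(q_0, abaaabbbbba, $) ⊢ (q_1, baaabbbbba, W$) ⊢ (q_0, aaabbbbba, VW$) ⊢ (q_2, aaabbbbba, WVW$) ⊢ (q_2, aabbbbba, VWVW$) ⊢ (q_0, abbbbba, WVW$)
No transition applies at (q_0, abbbbba, WVW$); input not fully consumed.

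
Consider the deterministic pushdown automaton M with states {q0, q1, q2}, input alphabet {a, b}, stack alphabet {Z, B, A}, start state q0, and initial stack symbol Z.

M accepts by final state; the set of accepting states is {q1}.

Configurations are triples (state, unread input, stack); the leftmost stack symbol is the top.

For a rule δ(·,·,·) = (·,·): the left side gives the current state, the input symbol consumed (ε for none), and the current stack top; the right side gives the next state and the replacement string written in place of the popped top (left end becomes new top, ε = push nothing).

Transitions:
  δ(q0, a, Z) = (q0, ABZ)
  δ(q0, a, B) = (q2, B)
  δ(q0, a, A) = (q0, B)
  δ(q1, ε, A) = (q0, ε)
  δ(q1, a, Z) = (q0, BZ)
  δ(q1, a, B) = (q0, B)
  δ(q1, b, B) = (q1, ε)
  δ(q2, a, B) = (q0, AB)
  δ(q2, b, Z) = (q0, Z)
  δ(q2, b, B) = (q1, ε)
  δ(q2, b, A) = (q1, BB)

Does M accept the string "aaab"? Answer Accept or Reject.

Accept

(q0, aaab, Z)
  read a, top Z: go to q0, push ABZ → (q0, aab, ABZ)
  read a, top A: go to q0, push B → (q0, ab, BBZ)
  read a, top B: go to q2, push B → (q2, b, BBZ)
  read b, top B: go to q1, push ε → (q1, ε, BZ)
All input consumed; state q1 ∈ F.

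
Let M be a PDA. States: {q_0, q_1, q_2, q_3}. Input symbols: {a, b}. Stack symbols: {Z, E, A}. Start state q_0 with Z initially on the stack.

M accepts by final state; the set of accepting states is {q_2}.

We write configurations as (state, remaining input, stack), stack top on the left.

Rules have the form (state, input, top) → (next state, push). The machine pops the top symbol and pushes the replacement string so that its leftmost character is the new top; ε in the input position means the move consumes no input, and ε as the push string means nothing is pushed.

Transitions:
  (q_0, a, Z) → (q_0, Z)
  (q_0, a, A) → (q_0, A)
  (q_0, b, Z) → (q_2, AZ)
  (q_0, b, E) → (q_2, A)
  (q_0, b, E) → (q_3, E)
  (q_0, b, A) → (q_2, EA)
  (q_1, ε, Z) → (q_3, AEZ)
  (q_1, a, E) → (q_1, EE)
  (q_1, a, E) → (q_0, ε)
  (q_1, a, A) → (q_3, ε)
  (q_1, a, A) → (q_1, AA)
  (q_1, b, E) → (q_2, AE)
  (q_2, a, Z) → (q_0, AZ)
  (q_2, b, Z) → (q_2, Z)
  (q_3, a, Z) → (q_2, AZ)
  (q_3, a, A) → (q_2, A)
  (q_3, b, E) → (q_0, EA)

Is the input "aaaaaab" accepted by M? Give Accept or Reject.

One accepting computation: (q_0, aaaaaab, Z) ⊢ (q_0, aaaaab, Z) ⊢ (q_0, aaaab, Z) ⊢ (q_0, aaab, Z) ⊢ (q_0, aab, Z) ⊢ (q_0, ab, Z) ⊢ (q_0, b, Z) ⊢ (q_2, ε, AZ)
All input consumed and state q_2 ∈ F.

Accept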